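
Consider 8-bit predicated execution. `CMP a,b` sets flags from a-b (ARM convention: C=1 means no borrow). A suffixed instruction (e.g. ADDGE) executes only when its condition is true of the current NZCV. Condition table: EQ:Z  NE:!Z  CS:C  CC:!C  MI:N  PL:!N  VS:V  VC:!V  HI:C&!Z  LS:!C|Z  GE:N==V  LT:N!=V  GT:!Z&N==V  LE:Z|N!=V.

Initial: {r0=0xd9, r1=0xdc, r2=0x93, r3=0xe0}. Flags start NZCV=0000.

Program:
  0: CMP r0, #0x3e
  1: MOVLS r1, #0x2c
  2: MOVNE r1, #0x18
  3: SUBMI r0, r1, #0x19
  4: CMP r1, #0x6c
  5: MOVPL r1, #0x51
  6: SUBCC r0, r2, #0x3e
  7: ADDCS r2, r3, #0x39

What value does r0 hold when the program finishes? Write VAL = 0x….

[0] flags=1010 → (cmp)
[1] flags=1010 LS?F → skip
[2] flags=1010 NE?T → r1=0x18
[3] flags=1010 MI?T → r0=0xff
[4] flags=1000 → (cmp)
[5] flags=1000 PL?F → skip
[6] flags=1000 CC?T → r0=0x55
[7] flags=1000 CS?F → skip

VAL = 0x55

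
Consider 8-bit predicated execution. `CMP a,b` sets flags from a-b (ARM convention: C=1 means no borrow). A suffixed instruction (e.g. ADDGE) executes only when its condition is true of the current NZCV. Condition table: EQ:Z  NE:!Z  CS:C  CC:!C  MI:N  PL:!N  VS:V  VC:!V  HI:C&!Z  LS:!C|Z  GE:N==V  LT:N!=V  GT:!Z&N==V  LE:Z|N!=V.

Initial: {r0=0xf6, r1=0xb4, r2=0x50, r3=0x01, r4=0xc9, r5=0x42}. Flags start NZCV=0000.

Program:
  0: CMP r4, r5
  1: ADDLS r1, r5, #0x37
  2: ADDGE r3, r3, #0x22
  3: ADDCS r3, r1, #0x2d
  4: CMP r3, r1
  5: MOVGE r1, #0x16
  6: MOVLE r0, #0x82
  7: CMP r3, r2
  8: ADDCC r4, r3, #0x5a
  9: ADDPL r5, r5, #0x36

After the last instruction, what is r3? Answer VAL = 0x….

VAL = 0xe1

0: ✓ CMP  NZCV=1010
1: · ADDLS
2: · ADDGE
3: ✓ ADDCS  r3←0xe1
4: ✓ CMP  NZCV=0010
5: ✓ MOVGE  r1←0x16
6: · MOVLE
7: ✓ CMP  NZCV=1010
8: · ADDCC
9: · ADDPL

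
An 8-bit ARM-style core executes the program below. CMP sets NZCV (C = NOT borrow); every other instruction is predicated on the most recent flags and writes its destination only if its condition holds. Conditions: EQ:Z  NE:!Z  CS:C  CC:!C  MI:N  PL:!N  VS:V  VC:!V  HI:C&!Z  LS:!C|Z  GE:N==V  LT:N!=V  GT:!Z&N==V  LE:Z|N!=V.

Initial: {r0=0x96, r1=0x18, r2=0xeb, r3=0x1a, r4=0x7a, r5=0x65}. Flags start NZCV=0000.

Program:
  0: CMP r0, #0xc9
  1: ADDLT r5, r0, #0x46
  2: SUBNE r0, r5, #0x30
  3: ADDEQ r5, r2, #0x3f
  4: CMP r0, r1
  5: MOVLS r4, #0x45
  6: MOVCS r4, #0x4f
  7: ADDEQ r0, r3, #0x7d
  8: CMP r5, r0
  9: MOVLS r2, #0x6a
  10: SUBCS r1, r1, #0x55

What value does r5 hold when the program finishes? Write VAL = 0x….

VAL = 0xdc

0: ✓ CMP  NZCV=1000
1: ✓ ADDLT  r5←0xdc
2: ✓ SUBNE  r0←0xac
3: · ADDEQ
4: ✓ CMP  NZCV=1010
5: · MOVLS
6: ✓ MOVCS  r4←0x4f
7: · ADDEQ
8: ✓ CMP  NZCV=0010
9: · MOVLS
10: ✓ SUBCS  r1←0xc3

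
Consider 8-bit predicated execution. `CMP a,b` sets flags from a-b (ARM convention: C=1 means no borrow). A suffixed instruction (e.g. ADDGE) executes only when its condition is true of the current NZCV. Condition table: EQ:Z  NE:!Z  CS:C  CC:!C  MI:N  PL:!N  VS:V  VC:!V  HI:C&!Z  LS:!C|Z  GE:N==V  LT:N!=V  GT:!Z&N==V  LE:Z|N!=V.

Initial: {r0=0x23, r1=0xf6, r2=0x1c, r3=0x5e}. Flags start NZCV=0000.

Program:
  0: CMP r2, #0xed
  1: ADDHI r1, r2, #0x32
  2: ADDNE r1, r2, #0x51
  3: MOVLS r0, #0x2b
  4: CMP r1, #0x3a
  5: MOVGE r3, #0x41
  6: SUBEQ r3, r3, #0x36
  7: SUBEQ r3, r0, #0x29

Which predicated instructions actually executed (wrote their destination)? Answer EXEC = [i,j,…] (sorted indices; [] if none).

0: ✓ CMP  NZCV=0000
1: · ADDHI
2: ✓ ADDNE  r1←0x6d
3: ✓ MOVLS  r0←0x2b
4: ✓ CMP  NZCV=0010
5: ✓ MOVGE  r3←0x41
6: · SUBEQ
7: · SUBEQ

EXEC = [2,3,5]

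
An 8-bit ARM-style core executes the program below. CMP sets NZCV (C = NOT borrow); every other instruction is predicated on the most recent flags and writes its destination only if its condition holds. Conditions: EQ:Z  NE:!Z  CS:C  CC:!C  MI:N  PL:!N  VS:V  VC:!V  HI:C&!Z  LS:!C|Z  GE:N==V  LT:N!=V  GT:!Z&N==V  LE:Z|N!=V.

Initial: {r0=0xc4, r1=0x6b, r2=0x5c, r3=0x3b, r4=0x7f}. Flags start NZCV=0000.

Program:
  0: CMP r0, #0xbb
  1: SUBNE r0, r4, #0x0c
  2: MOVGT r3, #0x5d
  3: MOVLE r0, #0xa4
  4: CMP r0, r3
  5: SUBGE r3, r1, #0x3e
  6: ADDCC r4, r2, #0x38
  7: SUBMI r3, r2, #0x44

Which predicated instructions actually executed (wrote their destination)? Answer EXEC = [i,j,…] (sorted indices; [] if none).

EXEC = [1,2,5]

[0] flags=0010 → (cmp)
[1] flags=0010 NE?T → r0=0x73
[2] flags=0010 GT?T → r3=0x5d
[3] flags=0010 LE?F → skip
[4] flags=0010 → (cmp)
[5] flags=0010 GE?T → r3=0x2d
[6] flags=0010 CC?F → skip
[7] flags=0010 MI?F → skip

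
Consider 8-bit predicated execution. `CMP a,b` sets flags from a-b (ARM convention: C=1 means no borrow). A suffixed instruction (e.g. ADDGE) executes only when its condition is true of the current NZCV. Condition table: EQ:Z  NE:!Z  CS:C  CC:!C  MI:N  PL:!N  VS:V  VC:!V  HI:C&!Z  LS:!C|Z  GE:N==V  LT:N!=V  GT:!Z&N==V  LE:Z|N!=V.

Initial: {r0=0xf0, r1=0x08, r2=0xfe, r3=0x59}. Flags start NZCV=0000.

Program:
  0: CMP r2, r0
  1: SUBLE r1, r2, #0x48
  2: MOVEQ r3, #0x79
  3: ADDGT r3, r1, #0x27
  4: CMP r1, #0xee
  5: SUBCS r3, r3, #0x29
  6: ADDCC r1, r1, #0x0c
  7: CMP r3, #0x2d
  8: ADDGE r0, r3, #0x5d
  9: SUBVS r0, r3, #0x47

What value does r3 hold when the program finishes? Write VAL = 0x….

VAL = 0x2f

[0] flags=0010 → (cmp)
[1] flags=0010 LE?F → skip
[2] flags=0010 EQ?F → skip
[3] flags=0010 GT?T → r3=0x2f
[4] flags=0000 → (cmp)
[5] flags=0000 CS?F → skip
[6] flags=0000 CC?T → r1=0x14
[7] flags=0010 → (cmp)
[8] flags=0010 GE?T → r0=0x8c
[9] flags=0010 VS?F → skip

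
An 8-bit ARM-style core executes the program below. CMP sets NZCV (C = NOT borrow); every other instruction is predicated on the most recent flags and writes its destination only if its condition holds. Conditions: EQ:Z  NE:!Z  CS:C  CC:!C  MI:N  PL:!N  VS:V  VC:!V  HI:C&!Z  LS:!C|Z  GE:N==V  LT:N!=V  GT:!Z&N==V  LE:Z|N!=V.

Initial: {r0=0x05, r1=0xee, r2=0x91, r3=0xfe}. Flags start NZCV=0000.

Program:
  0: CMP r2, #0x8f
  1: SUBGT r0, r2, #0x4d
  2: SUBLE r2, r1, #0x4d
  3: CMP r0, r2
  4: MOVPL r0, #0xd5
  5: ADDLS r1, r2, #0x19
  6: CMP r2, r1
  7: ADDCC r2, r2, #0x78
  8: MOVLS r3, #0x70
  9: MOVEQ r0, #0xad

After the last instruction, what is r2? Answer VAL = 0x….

[0] flags=0010 → (cmp)
[1] flags=0010 GT?T → r0=0x44
[2] flags=0010 LE?F → skip
[3] flags=1001 → (cmp)
[4] flags=1001 PL?F → skip
[5] flags=1001 LS?T → r1=0xaa
[6] flags=1000 → (cmp)
[7] flags=1000 CC?T → r2=0x09
[8] flags=1000 LS?T → r3=0x70
[9] flags=1000 EQ?F → skip

VAL = 0x09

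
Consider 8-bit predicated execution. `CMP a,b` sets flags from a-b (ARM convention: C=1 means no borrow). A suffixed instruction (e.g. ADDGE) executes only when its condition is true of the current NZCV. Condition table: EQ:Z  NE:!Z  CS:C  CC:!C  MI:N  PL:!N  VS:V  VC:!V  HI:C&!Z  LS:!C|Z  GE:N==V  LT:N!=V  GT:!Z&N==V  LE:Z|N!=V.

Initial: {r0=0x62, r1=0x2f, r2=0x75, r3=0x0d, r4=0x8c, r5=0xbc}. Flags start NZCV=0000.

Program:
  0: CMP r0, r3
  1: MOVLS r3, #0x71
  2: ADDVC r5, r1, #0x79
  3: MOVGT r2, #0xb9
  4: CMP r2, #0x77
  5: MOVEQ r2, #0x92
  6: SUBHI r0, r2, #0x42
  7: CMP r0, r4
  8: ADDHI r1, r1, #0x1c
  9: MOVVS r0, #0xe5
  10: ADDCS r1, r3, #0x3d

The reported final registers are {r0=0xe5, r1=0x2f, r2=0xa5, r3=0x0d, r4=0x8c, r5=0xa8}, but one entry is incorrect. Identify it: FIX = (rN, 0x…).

0: ✓ CMP  NZCV=0010
1: · MOVLS
2: ✓ ADDVC  r5←0xa8
3: ✓ MOVGT  r2←0xb9
4: ✓ CMP  NZCV=0011
5: · MOVEQ
6: ✓ SUBHI  r0←0x77
7: ✓ CMP  NZCV=1001
8: · ADDHI
9: ✓ MOVVS  r0←0xe5
10: · ADDCS

FIX = (r2, 0xb9)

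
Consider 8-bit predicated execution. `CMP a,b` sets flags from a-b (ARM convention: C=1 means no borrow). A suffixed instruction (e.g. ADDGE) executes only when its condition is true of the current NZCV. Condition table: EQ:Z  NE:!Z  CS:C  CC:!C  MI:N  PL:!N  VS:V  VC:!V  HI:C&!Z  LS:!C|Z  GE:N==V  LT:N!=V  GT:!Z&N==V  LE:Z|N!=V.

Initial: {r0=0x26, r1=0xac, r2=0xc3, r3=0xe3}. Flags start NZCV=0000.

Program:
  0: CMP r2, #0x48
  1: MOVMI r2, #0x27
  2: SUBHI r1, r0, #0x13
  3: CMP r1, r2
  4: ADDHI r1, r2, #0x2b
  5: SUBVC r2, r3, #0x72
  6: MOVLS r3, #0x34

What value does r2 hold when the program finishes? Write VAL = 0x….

VAL = 0x71

0: ✓ CMP  NZCV=0011
1: · MOVMI
2: ✓ SUBHI  r1←0x13
3: ✓ CMP  NZCV=0000
4: · ADDHI
5: ✓ SUBVC  r2←0x71
6: ✓ MOVLS  r3←0x34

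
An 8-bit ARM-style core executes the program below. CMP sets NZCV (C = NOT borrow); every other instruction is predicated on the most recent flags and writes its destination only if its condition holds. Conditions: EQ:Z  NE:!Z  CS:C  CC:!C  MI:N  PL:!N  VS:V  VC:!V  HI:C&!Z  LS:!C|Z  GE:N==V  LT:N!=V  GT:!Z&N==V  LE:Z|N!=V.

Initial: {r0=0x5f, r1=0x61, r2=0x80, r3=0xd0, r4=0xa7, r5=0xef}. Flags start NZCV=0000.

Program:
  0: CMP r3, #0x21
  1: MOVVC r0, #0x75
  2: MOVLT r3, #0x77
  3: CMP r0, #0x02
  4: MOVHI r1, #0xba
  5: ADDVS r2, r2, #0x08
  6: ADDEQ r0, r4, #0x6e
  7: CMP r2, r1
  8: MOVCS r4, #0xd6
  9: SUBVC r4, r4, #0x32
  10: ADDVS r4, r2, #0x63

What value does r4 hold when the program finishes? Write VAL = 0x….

VAL = 0x75

0: ✓ CMP  NZCV=1010
1: ✓ MOVVC  r0←0x75
2: ✓ MOVLT  r3←0x77
3: ✓ CMP  NZCV=0010
4: ✓ MOVHI  r1←0xba
5: · ADDVS
6: · ADDEQ
7: ✓ CMP  NZCV=1000
8: · MOVCS
9: ✓ SUBVC  r4←0x75
10: · ADDVS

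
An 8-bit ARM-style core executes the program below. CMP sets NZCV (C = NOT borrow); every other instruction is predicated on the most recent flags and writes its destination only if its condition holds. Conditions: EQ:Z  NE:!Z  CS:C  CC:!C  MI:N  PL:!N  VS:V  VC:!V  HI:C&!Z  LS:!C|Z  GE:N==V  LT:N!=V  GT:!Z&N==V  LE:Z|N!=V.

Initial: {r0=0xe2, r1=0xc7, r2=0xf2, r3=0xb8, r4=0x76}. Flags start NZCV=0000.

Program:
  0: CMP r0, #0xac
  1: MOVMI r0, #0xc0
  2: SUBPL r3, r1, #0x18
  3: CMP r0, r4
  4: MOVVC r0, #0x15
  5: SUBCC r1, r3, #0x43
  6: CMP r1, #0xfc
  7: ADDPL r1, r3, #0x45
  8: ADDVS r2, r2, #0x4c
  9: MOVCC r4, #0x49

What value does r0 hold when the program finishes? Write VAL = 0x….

VAL = 0xe2

[0] flags=0010 → (cmp)
[1] flags=0010 MI?F → skip
[2] flags=0010 PL?T → r3=0xaf
[3] flags=0011 → (cmp)
[4] flags=0011 VC?F → skip
[5] flags=0011 CC?F → skip
[6] flags=1000 → (cmp)
[7] flags=1000 PL?F → skip
[8] flags=1000 VS?F → skip
[9] flags=1000 CC?T → r4=0x49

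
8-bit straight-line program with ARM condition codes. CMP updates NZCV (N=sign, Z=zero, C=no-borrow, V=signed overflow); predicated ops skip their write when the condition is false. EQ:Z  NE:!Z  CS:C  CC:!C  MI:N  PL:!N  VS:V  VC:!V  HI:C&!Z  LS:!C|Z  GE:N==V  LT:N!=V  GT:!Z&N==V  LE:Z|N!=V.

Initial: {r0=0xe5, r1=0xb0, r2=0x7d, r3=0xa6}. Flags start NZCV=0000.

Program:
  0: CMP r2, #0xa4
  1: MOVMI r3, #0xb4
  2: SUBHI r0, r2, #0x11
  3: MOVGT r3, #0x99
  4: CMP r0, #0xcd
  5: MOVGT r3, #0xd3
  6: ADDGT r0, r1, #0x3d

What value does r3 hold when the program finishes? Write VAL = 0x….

VAL = 0xd3

0: ✓ CMP  NZCV=1001
1: ✓ MOVMI  r3←0xb4
2: · SUBHI
3: ✓ MOVGT  r3←0x99
4: ✓ CMP  NZCV=0010
5: ✓ MOVGT  r3←0xd3
6: ✓ ADDGT  r0←0xed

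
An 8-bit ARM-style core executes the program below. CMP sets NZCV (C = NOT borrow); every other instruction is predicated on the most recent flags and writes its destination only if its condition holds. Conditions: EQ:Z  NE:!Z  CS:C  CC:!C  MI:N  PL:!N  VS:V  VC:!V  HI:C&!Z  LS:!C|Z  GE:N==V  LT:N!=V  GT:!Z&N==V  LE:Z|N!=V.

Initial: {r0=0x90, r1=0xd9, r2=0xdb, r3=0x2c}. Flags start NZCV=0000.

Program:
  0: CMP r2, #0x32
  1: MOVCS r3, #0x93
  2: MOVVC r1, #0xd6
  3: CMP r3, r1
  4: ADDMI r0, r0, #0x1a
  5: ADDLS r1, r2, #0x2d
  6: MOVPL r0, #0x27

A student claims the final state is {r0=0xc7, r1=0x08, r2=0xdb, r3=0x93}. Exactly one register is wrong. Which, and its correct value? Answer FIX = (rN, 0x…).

FIX = (r0, 0xaa)

[0] flags=1010 → (cmp)
[1] flags=1010 CS?T → r3=0x93
[2] flags=1010 VC?T → r1=0xd6
[3] flags=1000 → (cmp)
[4] flags=1000 MI?T → r0=0xaa
[5] flags=1000 LS?T → r1=0x08
[6] flags=1000 PL?F → skip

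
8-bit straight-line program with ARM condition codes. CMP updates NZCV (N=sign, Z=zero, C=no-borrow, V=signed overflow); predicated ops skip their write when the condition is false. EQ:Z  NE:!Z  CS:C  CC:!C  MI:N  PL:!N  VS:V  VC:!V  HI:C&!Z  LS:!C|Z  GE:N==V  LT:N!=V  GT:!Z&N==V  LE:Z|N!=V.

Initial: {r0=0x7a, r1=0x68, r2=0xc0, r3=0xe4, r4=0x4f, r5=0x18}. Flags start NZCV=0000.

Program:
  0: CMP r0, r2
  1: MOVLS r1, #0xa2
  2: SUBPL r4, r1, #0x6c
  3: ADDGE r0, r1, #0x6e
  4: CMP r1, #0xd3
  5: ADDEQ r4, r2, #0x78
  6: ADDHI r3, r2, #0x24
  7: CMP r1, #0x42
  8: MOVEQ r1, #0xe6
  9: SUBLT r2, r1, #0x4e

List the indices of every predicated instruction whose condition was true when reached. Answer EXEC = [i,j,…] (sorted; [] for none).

[0] flags=1001 → (cmp)
[1] flags=1001 LS?T → r1=0xa2
[2] flags=1001 PL?F → skip
[3] flags=1001 GE?T → r0=0x10
[4] flags=1000 → (cmp)
[5] flags=1000 EQ?F → skip
[6] flags=1000 HI?F → skip
[7] flags=0011 → (cmp)
[8] flags=0011 EQ?F → skip
[9] flags=0011 LT?T → r2=0x54

EXEC = [1,3,9]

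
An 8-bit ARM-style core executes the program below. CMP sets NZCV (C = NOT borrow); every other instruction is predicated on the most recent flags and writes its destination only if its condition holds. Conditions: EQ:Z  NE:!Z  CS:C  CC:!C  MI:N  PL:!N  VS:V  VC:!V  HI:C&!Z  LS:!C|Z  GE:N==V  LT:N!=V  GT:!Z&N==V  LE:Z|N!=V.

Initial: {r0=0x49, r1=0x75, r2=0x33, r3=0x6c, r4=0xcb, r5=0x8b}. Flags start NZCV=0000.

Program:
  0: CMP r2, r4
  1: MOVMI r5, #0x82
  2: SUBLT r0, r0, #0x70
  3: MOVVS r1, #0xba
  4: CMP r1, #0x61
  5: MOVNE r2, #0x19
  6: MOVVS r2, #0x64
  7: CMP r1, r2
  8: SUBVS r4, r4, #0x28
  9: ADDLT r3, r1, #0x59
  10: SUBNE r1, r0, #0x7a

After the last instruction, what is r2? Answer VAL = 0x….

VAL = 0x19

[0] flags=0000 → (cmp)
[1] flags=0000 MI?F → skip
[2] flags=0000 LT?F → skip
[3] flags=0000 VS?F → skip
[4] flags=0010 → (cmp)
[5] flags=0010 NE?T → r2=0x19
[6] flags=0010 VS?F → skip
[7] flags=0010 → (cmp)
[8] flags=0010 VS?F → skip
[9] flags=0010 LT?F → skip
[10] flags=0010 NE?T → r1=0xcf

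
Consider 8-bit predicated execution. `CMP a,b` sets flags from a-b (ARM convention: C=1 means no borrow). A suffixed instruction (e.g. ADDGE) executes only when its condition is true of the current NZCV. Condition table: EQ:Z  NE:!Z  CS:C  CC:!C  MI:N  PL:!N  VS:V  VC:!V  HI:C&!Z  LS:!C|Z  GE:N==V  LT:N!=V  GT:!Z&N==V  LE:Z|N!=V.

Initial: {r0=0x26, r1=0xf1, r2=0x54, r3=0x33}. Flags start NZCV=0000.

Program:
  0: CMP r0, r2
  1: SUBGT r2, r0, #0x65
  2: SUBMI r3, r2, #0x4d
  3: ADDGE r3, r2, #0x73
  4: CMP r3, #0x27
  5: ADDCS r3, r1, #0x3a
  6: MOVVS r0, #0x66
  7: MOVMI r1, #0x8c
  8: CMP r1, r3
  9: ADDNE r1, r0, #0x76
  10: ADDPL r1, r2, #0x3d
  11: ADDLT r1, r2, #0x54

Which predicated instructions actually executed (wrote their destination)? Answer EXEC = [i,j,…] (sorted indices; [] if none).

EXEC = [2,7,9,11]

[0] flags=1000 → (cmp)
[1] flags=1000 GT?F → skip
[2] flags=1000 MI?T → r3=0x07
[3] flags=1000 GE?F → skip
[4] flags=1000 → (cmp)
[5] flags=1000 CS?F → skip
[6] flags=1000 VS?F → skip
[7] flags=1000 MI?T → r1=0x8c
[8] flags=1010 → (cmp)
[9] flags=1010 NE?T → r1=0x9c
[10] flags=1010 PL?F → skip
[11] flags=1010 LT?T → r1=0xa8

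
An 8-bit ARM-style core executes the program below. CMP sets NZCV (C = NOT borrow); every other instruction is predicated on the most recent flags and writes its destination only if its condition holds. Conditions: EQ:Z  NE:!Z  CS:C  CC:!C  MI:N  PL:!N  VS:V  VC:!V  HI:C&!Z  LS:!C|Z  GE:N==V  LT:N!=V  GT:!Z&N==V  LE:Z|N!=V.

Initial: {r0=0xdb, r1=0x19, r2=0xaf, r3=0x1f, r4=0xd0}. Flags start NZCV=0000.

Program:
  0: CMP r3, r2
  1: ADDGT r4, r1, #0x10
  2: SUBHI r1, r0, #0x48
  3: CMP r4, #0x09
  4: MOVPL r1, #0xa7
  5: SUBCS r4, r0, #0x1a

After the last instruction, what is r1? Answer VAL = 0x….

VAL = 0xa7

[0] flags=0000 → (cmp)
[1] flags=0000 GT?T → r4=0x29
[2] flags=0000 HI?F → skip
[3] flags=0010 → (cmp)
[4] flags=0010 PL?T → r1=0xa7
[5] flags=0010 CS?T → r4=0xc1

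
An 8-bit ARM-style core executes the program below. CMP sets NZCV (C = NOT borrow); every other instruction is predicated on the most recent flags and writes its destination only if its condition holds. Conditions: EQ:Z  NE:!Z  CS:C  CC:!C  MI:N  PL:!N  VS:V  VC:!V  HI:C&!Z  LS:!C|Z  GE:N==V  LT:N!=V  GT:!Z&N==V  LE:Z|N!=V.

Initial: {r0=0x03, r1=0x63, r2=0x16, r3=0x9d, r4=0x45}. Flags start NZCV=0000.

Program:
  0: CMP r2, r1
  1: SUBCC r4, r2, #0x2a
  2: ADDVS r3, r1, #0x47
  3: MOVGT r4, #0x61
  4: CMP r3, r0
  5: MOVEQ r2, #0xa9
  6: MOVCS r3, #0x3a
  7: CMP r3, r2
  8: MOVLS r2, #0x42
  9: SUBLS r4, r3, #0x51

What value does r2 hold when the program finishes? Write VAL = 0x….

VAL = 0x16

0: ✓ CMP  NZCV=1000
1: ✓ SUBCC  r4←0xec
2: · ADDVS
3: · MOVGT
4: ✓ CMP  NZCV=1010
5: · MOVEQ
6: ✓ MOVCS  r3←0x3a
7: ✓ CMP  NZCV=0010
8: · MOVLS
9: · SUBLS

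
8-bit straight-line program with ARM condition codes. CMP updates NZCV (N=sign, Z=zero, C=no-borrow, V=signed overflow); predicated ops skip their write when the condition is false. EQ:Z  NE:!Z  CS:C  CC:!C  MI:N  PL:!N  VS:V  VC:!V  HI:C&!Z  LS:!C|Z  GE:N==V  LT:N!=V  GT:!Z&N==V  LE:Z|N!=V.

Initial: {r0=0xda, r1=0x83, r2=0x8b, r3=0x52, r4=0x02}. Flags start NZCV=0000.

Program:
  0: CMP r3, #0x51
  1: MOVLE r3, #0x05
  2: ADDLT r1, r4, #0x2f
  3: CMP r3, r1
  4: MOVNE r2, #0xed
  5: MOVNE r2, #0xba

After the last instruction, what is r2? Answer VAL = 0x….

VAL = 0xba

[0] flags=0010 → (cmp)
[1] flags=0010 LE?F → skip
[2] flags=0010 LT?F → skip
[3] flags=1001 → (cmp)
[4] flags=1001 NE?T → r2=0xed
[5] flags=1001 NE?T → r2=0xba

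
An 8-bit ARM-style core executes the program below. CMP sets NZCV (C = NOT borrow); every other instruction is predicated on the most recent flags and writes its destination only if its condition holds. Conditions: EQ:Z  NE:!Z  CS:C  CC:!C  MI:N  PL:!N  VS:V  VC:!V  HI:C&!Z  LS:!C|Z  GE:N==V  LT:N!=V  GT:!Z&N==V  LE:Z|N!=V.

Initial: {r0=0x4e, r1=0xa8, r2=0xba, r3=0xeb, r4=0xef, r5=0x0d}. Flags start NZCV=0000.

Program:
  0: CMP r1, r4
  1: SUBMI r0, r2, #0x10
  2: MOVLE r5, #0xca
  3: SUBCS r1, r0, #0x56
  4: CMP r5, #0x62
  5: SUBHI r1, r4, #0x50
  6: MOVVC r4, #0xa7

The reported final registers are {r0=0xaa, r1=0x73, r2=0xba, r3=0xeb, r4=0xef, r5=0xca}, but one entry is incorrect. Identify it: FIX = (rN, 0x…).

0: ✓ CMP  NZCV=1000
1: ✓ SUBMI  r0←0xaa
2: ✓ MOVLE  r5←0xca
3: · SUBCS
4: ✓ CMP  NZCV=0011
5: ✓ SUBHI  r1←0x9f
6: · MOVVC

FIX = (r1, 0x9f)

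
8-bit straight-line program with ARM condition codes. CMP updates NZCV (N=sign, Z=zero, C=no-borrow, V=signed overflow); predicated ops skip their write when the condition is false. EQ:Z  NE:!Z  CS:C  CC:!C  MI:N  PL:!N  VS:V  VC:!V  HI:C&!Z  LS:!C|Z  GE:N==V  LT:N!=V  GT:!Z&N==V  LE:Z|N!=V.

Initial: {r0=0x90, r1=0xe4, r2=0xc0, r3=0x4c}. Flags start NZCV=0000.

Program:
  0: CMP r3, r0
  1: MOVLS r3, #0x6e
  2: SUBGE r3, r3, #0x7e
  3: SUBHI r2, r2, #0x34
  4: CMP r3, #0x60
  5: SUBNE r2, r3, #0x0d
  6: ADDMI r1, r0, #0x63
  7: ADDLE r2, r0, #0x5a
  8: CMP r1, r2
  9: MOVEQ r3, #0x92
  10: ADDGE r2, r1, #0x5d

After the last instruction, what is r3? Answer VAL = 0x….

[0] flags=1001 → (cmp)
[1] flags=1001 LS?T → r3=0x6e
[2] flags=1001 GE?T → r3=0xf0
[3] flags=1001 HI?F → skip
[4] flags=1010 → (cmp)
[5] flags=1010 NE?T → r2=0xe3
[6] flags=1010 MI?T → r1=0xf3
[7] flags=1010 LE?T → r2=0xea
[8] flags=0010 → (cmp)
[9] flags=0010 EQ?F → skip
[10] flags=0010 GE?T → r2=0x50

VAL = 0xf0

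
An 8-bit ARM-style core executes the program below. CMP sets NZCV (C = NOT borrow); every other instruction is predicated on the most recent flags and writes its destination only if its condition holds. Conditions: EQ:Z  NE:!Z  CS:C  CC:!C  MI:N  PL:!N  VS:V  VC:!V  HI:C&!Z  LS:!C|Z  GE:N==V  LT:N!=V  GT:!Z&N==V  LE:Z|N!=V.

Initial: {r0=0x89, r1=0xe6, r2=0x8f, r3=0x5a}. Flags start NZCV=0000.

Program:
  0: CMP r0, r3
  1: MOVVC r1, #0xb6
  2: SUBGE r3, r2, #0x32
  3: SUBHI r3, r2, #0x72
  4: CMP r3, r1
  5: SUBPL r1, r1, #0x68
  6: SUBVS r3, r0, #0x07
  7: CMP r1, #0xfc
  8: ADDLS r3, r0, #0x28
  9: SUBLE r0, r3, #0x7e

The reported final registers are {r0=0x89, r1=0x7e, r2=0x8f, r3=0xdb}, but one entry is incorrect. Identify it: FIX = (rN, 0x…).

0: ✓ CMP  NZCV=0011
1: · MOVVC
2: · SUBGE
3: ✓ SUBHI  r3←0x1d
4: ✓ CMP  NZCV=0000
5: ✓ SUBPL  r1←0x7e
6: · SUBVS
7: ✓ CMP  NZCV=1001
8: ✓ ADDLS  r3←0xb1
9: · SUBLE

FIX = (r3, 0xb1)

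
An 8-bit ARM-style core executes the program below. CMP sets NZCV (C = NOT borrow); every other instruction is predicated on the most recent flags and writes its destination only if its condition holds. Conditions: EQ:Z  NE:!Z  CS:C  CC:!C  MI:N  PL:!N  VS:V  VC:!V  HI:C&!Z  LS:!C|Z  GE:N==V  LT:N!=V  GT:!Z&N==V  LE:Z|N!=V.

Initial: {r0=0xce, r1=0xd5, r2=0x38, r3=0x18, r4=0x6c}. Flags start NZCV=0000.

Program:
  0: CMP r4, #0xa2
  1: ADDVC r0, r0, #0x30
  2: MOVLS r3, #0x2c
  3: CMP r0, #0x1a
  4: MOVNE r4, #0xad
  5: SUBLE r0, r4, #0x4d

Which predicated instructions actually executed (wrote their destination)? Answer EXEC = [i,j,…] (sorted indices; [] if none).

EXEC = [2,4,5]

[0] flags=1001 → (cmp)
[1] flags=1001 VC?F → skip
[2] flags=1001 LS?T → r3=0x2c
[3] flags=1010 → (cmp)
[4] flags=1010 NE?T → r4=0xad
[5] flags=1010 LE?T → r0=0x60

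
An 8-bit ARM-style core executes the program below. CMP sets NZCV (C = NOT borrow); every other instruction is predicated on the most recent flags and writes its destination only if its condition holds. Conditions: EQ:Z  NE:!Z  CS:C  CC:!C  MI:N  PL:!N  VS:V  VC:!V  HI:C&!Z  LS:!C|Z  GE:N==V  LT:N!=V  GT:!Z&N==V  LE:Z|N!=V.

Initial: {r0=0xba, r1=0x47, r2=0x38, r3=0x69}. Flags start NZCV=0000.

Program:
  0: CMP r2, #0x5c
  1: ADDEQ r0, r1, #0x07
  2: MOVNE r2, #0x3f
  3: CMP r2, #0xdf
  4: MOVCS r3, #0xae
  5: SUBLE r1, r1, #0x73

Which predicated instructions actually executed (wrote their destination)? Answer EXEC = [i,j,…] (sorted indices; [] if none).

[0] flags=1000 → (cmp)
[1] flags=1000 EQ?F → skip
[2] flags=1000 NE?T → r2=0x3f
[3] flags=0000 → (cmp)
[4] flags=0000 CS?F → skip
[5] flags=0000 LE?F → skip

EXEC = [2]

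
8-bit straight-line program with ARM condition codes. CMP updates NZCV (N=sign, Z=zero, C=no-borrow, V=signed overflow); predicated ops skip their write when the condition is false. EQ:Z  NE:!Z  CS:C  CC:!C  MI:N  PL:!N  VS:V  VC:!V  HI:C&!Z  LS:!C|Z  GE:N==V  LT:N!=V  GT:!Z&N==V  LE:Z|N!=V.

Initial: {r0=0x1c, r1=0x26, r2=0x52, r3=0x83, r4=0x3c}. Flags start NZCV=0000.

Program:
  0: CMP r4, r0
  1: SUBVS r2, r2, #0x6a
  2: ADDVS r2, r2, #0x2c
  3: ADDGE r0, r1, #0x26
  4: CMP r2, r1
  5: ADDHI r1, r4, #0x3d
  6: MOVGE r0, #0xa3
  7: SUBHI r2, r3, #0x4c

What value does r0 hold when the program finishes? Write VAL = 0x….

VAL = 0xa3

[0] flags=0010 → (cmp)
[1] flags=0010 VS?F → skip
[2] flags=0010 VS?F → skip
[3] flags=0010 GE?T → r0=0x4c
[4] flags=0010 → (cmp)
[5] flags=0010 HI?T → r1=0x79
[6] flags=0010 GE?T → r0=0xa3
[7] flags=0010 HI?T → r2=0x37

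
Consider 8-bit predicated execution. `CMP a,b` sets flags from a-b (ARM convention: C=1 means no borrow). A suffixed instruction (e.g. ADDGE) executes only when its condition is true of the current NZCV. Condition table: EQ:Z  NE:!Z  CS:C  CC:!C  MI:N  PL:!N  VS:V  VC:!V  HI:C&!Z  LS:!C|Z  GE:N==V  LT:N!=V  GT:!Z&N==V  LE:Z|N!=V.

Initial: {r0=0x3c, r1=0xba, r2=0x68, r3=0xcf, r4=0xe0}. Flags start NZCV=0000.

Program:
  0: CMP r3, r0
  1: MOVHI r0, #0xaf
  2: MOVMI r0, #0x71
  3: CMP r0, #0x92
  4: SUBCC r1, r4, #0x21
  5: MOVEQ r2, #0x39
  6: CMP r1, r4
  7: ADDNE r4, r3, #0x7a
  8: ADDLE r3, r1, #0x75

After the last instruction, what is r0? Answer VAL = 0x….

0: ✓ CMP  NZCV=1010
1: ✓ MOVHI  r0←0xaf
2: ✓ MOVMI  r0←0x71
3: ✓ CMP  NZCV=1001
4: ✓ SUBCC  r1←0xbf
5: · MOVEQ
6: ✓ CMP  NZCV=1000
7: ✓ ADDNE  r4←0x49
8: ✓ ADDLE  r3←0x34

VAL = 0x71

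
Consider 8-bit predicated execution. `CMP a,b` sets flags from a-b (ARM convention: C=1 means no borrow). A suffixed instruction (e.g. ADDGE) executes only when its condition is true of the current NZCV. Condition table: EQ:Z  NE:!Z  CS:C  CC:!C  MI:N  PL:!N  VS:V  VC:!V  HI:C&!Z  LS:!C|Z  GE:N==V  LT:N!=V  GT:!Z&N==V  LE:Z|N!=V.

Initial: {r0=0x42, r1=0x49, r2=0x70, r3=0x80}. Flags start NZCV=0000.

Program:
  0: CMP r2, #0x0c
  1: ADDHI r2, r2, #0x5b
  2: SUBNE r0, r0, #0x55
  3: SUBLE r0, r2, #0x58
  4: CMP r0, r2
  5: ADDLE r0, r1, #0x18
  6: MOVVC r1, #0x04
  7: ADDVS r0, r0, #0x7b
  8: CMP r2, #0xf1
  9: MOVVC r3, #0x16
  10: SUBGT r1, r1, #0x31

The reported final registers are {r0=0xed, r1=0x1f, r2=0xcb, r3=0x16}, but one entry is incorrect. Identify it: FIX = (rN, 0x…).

0: ✓ CMP  NZCV=0010
1: ✓ ADDHI  r2←0xcb
2: ✓ SUBNE  r0←0xed
3: · SUBLE
4: ✓ CMP  NZCV=0010
5: · ADDLE
6: ✓ MOVVC  r1←0x04
7: · ADDVS
8: ✓ CMP  NZCV=1000
9: ✓ MOVVC  r3←0x16
10: · SUBGT

FIX = (r1, 0x04)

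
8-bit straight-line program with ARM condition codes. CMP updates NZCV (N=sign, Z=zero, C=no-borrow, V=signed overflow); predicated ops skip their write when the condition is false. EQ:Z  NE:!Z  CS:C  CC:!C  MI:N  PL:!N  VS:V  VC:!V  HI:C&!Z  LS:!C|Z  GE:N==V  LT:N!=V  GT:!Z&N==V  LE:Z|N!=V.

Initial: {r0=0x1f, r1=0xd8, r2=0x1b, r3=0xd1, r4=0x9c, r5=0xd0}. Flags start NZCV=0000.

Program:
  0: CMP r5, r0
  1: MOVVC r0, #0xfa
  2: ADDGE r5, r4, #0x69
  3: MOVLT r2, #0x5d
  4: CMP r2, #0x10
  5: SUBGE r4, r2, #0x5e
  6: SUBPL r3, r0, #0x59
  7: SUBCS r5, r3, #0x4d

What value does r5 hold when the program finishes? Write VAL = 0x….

0: ✓ CMP  NZCV=1010
1: ✓ MOVVC  r0←0xfa
2: · ADDGE
3: ✓ MOVLT  r2←0x5d
4: ✓ CMP  NZCV=0010
5: ✓ SUBGE  r4←0xff
6: ✓ SUBPL  r3←0xa1
7: ✓ SUBCS  r5←0x54

VAL = 0x54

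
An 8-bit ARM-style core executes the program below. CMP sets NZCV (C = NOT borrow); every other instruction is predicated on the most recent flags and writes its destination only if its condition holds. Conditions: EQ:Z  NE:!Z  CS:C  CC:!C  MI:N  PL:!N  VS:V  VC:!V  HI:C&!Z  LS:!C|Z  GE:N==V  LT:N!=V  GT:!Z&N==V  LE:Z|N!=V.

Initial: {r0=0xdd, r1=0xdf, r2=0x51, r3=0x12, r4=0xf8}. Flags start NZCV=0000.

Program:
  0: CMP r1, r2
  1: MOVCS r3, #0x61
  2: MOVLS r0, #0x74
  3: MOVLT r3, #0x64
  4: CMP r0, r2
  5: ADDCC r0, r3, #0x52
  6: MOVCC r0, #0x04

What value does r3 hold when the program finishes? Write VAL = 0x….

[0] flags=1010 → (cmp)
[1] flags=1010 CS?T → r3=0x61
[2] flags=1010 LS?F → skip
[3] flags=1010 LT?T → r3=0x64
[4] flags=1010 → (cmp)
[5] flags=1010 CC?F → skip
[6] flags=1010 CC?F → skip

VAL = 0x64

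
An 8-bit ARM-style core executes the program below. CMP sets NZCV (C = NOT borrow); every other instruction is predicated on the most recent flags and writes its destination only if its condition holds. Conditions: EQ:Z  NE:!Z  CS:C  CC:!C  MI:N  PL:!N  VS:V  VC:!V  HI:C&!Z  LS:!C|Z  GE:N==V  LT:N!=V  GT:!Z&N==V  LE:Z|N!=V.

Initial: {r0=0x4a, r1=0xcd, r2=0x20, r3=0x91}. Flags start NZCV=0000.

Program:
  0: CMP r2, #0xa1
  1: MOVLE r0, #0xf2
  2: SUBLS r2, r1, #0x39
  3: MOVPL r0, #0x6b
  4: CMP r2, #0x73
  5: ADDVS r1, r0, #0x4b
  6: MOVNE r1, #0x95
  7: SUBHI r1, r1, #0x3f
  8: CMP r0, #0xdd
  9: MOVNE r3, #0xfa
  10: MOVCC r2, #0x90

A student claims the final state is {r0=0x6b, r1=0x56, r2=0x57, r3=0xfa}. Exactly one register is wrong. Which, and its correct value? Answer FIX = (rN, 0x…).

FIX = (r2, 0x90)

[0] flags=0000 → (cmp)
[1] flags=0000 LE?F → skip
[2] flags=0000 LS?T → r2=0x94
[3] flags=0000 PL?T → r0=0x6b
[4] flags=0011 → (cmp)
[5] flags=0011 VS?T → r1=0xb6
[6] flags=0011 NE?T → r1=0x95
[7] flags=0011 HI?T → r1=0x56
[8] flags=1001 → (cmp)
[9] flags=1001 NE?T → r3=0xfa
[10] flags=1001 CC?T → r2=0x90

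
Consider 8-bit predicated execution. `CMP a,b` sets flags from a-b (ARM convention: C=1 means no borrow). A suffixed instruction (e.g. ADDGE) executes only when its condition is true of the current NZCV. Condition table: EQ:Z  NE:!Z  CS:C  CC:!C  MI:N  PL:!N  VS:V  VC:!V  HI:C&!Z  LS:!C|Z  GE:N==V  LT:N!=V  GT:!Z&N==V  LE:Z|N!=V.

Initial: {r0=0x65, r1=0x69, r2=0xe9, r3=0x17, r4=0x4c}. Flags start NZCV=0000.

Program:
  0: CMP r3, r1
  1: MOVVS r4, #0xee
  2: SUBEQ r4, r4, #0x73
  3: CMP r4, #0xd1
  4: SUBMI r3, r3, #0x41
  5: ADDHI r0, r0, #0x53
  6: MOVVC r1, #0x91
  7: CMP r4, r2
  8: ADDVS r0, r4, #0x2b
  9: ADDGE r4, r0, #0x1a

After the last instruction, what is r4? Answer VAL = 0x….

0: ✓ CMP  NZCV=1000
1: · MOVVS
2: · SUBEQ
3: ✓ CMP  NZCV=0000
4: · SUBMI
5: · ADDHI
6: ✓ MOVVC  r1←0x91
7: ✓ CMP  NZCV=0000
8: · ADDVS
9: ✓ ADDGE  r4←0x7f

VAL = 0x7f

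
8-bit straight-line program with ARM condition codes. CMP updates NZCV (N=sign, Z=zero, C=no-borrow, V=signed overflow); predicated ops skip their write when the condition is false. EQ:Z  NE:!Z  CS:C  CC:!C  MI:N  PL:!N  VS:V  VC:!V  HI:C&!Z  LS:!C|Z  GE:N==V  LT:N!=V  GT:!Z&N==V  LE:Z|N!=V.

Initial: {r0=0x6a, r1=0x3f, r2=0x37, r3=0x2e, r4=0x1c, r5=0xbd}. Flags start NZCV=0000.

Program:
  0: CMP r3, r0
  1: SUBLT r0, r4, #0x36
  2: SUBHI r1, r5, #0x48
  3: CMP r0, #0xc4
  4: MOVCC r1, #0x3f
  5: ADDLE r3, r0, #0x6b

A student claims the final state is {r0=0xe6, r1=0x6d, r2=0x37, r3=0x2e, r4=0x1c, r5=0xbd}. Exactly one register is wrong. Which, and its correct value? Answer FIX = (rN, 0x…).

FIX = (r1, 0x3f)

0: ✓ CMP  NZCV=1000
1: ✓ SUBLT  r0←0xe6
2: · SUBHI
3: ✓ CMP  NZCV=0010
4: · MOVCC
5: · ADDLE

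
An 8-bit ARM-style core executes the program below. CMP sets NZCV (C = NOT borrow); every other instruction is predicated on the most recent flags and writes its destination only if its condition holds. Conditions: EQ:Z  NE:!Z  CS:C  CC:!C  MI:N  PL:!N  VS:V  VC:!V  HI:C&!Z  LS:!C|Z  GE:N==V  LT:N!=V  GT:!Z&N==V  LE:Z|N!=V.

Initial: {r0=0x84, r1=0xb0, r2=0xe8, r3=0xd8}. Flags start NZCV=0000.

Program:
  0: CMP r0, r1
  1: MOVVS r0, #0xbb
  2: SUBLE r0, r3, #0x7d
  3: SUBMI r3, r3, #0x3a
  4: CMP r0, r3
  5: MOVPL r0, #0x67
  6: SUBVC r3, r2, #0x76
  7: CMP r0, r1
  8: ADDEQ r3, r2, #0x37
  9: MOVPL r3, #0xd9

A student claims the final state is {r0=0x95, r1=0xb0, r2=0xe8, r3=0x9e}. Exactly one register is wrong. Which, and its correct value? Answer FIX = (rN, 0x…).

[0] flags=1000 → (cmp)
[1] flags=1000 VS?F → skip
[2] flags=1000 LE?T → r0=0x5b
[3] flags=1000 MI?T → r3=0x9e
[4] flags=1001 → (cmp)
[5] flags=1001 PL?F → skip
[6] flags=1001 VC?F → skip
[7] flags=1001 → (cmp)
[8] flags=1001 EQ?F → skip
[9] flags=1001 PL?F → skip

FIX = (r0, 0x5b)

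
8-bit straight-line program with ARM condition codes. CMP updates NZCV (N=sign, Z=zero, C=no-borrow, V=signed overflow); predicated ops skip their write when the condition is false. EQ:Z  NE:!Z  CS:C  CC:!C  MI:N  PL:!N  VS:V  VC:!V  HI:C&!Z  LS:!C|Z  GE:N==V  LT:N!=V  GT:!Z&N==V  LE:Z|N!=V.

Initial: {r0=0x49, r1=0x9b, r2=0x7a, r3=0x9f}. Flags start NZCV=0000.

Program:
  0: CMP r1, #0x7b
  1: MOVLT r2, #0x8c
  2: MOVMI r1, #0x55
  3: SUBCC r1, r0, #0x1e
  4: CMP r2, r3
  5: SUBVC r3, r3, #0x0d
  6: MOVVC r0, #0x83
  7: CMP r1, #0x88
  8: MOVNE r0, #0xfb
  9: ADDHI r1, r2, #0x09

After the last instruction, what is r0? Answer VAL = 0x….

VAL = 0xfb

[0] flags=0011 → (cmp)
[1] flags=0011 LT?T → r2=0x8c
[2] flags=0011 MI?F → skip
[3] flags=0011 CC?F → skip
[4] flags=1000 → (cmp)
[5] flags=1000 VC?T → r3=0x92
[6] flags=1000 VC?T → r0=0x83
[7] flags=0010 → (cmp)
[8] flags=0010 NE?T → r0=0xfb
[9] flags=0010 HI?T → r1=0x95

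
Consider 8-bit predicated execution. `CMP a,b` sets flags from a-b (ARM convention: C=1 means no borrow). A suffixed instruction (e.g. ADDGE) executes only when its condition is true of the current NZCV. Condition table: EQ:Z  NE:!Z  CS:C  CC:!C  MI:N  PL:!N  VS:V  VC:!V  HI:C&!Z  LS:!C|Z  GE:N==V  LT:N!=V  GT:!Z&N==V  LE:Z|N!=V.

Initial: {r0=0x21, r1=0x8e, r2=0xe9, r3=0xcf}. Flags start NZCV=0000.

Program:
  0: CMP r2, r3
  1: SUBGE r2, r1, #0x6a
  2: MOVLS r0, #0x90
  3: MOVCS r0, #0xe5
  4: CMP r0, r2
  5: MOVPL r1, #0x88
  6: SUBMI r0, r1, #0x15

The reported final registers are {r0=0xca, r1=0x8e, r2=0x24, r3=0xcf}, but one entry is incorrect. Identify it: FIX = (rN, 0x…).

FIX = (r0, 0x79)

[0] flags=0010 → (cmp)
[1] flags=0010 GE?T → r2=0x24
[2] flags=0010 LS?F → skip
[3] flags=0010 CS?T → r0=0xe5
[4] flags=1010 → (cmp)
[5] flags=1010 PL?F → skip
[6] flags=1010 MI?T → r0=0x79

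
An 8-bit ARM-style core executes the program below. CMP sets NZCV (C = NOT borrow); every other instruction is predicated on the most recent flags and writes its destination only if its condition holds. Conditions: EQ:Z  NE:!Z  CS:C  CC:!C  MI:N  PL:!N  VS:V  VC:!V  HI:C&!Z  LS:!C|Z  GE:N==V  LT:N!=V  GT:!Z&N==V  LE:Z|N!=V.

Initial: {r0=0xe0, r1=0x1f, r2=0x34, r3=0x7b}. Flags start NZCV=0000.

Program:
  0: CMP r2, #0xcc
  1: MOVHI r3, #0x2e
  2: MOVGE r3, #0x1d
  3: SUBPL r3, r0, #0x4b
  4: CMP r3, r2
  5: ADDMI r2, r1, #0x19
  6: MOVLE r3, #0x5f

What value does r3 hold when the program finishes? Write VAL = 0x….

VAL = 0x5f

0: ✓ CMP  NZCV=0000
1: · MOVHI
2: ✓ MOVGE  r3←0x1d
3: ✓ SUBPL  r3←0x95
4: ✓ CMP  NZCV=0011
5: · ADDMI
6: ✓ MOVLE  r3←0x5f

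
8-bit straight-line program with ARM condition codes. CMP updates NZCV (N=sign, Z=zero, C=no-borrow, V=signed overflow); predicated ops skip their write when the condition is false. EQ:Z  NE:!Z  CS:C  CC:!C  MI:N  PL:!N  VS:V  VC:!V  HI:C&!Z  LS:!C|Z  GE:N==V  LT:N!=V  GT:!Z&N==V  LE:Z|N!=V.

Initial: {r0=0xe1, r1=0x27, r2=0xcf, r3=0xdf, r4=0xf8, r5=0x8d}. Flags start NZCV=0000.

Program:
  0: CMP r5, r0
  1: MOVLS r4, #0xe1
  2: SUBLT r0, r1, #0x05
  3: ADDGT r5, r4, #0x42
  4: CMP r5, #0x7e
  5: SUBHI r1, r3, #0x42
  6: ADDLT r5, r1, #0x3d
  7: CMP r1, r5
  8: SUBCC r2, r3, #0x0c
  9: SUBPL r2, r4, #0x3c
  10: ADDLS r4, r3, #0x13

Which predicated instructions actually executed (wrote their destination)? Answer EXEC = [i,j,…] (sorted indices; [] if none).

EXEC = [1,2,5,6,8,10]

[0] flags=1000 → (cmp)
[1] flags=1000 LS?T → r4=0xe1
[2] flags=1000 LT?T → r0=0x22
[3] flags=1000 GT?F → skip
[4] flags=0011 → (cmp)
[5] flags=0011 HI?T → r1=0x9d
[6] flags=0011 LT?T → r5=0xda
[7] flags=1000 → (cmp)
[8] flags=1000 CC?T → r2=0xd3
[9] flags=1000 PL?F → skip
[10] flags=1000 LS?T → r4=0xf2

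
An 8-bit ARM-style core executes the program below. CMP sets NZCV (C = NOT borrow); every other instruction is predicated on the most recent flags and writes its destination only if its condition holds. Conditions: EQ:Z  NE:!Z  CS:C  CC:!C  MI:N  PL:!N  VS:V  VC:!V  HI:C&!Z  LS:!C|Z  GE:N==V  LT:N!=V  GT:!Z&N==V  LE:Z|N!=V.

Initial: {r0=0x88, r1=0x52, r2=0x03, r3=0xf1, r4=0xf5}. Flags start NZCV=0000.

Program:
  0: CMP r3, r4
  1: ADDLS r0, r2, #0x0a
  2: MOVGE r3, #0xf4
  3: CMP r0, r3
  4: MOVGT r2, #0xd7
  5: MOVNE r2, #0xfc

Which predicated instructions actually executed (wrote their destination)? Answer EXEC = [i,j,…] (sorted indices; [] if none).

0: ✓ CMP  NZCV=1000
1: ✓ ADDLS  r0←0x0d
2: · MOVGE
3: ✓ CMP  NZCV=0000
4: ✓ MOVGT  r2←0xd7
5: ✓ MOVNE  r2←0xfc

EXEC = [1,4,5]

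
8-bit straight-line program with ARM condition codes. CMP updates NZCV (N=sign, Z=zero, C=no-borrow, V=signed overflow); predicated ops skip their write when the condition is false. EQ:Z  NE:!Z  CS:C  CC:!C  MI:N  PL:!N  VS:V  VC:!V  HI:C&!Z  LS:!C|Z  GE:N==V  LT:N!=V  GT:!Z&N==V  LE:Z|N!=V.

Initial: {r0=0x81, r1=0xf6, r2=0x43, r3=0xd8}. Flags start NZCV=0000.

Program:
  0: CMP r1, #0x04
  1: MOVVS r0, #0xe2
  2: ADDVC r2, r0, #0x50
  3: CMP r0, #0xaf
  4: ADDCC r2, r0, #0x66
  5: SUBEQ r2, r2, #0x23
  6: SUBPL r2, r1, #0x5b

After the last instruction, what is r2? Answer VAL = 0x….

[0] flags=1010 → (cmp)
[1] flags=1010 VS?F → skip
[2] flags=1010 VC?T → r2=0xd1
[3] flags=1000 → (cmp)
[4] flags=1000 CC?T → r2=0xe7
[5] flags=1000 EQ?F → skip
[6] flags=1000 PL?F → skip

VAL = 0xe7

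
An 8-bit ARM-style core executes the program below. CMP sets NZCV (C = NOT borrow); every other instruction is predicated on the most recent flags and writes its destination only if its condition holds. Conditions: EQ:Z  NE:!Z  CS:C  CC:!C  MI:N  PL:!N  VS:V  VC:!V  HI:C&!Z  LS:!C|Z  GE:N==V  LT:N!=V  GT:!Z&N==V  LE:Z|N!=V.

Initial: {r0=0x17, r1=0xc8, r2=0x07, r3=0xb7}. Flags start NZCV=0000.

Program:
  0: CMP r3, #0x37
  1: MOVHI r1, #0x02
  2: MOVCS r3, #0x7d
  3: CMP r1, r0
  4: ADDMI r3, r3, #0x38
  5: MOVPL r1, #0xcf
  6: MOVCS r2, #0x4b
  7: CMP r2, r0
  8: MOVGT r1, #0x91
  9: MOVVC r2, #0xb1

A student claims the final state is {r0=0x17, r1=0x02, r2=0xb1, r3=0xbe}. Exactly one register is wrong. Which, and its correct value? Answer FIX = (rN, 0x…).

[0] flags=1010 → (cmp)
[1] flags=1010 HI?T → r1=0x02
[2] flags=1010 CS?T → r3=0x7d
[3] flags=1000 → (cmp)
[4] flags=1000 MI?T → r3=0xb5
[5] flags=1000 PL?F → skip
[6] flags=1000 CS?F → skip
[7] flags=1000 → (cmp)
[8] flags=1000 GT?F → skip
[9] flags=1000 VC?T → r2=0xb1

FIX = (r3, 0xb5)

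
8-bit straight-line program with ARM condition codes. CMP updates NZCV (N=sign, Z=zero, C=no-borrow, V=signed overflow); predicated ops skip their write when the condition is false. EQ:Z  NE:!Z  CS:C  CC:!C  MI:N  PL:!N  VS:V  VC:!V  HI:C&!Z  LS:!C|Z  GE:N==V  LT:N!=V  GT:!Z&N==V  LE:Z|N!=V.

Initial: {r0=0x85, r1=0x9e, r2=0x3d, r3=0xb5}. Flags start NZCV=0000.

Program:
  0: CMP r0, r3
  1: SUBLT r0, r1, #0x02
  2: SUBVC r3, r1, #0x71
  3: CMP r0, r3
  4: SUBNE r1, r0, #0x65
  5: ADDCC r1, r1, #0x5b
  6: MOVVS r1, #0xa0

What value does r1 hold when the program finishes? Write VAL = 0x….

VAL = 0xa0

0: ✓ CMP  NZCV=1000
1: ✓ SUBLT  r0←0x9c
2: ✓ SUBVC  r3←0x2d
3: ✓ CMP  NZCV=0011
4: ✓ SUBNE  r1←0x37
5: · ADDCC
6: ✓ MOVVS  r1←0xa0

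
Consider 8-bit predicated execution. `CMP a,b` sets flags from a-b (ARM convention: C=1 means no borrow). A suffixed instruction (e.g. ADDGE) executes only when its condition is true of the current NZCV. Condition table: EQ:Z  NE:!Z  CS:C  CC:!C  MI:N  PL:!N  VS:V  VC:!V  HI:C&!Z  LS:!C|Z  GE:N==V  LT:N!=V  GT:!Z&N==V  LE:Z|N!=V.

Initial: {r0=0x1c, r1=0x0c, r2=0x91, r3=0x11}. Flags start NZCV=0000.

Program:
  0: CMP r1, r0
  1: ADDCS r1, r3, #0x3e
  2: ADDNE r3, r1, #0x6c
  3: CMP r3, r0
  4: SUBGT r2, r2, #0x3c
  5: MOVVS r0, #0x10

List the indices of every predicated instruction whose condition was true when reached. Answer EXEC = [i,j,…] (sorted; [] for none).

[0] flags=1000 → (cmp)
[1] flags=1000 CS?F → skip
[2] flags=1000 NE?T → r3=0x78
[3] flags=0010 → (cmp)
[4] flags=0010 GT?T → r2=0x55
[5] flags=0010 VS?F → skip

EXEC = [2,4]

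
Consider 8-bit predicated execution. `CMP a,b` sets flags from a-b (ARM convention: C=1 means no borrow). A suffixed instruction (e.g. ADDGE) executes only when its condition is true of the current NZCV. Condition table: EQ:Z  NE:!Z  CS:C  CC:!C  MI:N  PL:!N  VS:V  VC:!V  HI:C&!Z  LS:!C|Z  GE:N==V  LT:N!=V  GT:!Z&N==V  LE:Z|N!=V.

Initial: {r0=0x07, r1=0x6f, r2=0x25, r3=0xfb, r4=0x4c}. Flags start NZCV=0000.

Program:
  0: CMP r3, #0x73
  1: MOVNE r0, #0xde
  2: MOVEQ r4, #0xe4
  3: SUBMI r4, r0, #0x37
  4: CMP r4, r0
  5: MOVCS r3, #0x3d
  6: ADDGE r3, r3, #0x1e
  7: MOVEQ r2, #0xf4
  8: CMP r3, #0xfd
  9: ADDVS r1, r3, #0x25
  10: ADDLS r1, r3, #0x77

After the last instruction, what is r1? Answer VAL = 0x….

VAL = 0x72

[0] flags=1010 → (cmp)
[1] flags=1010 NE?T → r0=0xde
[2] flags=1010 EQ?F → skip
[3] flags=1010 MI?T → r4=0xa7
[4] flags=1000 → (cmp)
[5] flags=1000 CS?F → skip
[6] flags=1000 GE?F → skip
[7] flags=1000 EQ?F → skip
[8] flags=1000 → (cmp)
[9] flags=1000 VS?F → skip
[10] flags=1000 LS?T → r1=0x72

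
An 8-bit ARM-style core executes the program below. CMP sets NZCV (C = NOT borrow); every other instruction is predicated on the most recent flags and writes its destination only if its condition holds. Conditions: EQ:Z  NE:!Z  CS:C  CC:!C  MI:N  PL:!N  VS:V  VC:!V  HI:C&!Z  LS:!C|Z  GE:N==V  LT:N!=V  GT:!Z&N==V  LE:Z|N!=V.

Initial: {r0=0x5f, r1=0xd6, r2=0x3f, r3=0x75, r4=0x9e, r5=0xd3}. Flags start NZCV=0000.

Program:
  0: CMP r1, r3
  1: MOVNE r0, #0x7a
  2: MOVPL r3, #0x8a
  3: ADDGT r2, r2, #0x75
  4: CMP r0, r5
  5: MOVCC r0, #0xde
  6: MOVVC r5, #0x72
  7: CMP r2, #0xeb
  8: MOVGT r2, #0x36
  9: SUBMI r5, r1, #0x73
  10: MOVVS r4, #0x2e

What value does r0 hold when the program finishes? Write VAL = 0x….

VAL = 0xde

0: ✓ CMP  NZCV=0011
1: ✓ MOVNE  r0←0x7a
2: ✓ MOVPL  r3←0x8a
3: · ADDGT
4: ✓ CMP  NZCV=1001
5: ✓ MOVCC  r0←0xde
6: · MOVVC
7: ✓ CMP  NZCV=0000
8: ✓ MOVGT  r2←0x36
9: · SUBMI
10: · MOVVS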